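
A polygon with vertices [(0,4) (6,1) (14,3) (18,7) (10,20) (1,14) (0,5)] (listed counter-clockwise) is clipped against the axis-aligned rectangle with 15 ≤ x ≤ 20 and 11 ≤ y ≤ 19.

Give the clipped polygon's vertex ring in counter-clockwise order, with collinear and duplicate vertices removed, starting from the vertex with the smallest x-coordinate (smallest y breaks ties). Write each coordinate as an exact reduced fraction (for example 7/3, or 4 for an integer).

Clipped polygon: [(15,11) (202/13,11) (15,95/8)]

1. After x ≥ 15: [(15,4) (18,7) (15,95/8)]
2. After x ≤ 20: [(15,4) (18,7) (15,95/8)]
3. After y ≥ 11: [(15,11) (202/13,11) (15,95/8)]
4. After y ≤ 19: [(15,11) (202/13,11) (15,95/8)]
5. Canonical ring: [(15,11) (202/13,11) (15,95/8)]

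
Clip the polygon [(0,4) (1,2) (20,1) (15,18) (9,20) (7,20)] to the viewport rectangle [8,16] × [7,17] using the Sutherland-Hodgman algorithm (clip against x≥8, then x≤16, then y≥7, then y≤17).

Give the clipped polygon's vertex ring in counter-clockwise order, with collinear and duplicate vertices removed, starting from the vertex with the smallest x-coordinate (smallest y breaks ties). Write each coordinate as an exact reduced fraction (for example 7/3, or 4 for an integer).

1. After x ≥ 8: [(8,31/19) (20,1) (15,18) (9,20) (8,20)]
2. After x ≤ 16: [(8,31/19) (16,23/19) (16,73/5) (15,18) (9,20) (8,20)]
3. After y ≥ 7: [(8,7) (16,7) (16,73/5) (15,18) (9,20) (8,20)]
4. After y ≤ 17: [(8,17) (8,7) (16,7) (16,73/5) (260/17,17)]
5. Canonical ring: [(8,7) (16,7) (16,73/5) (260/17,17) (8,17)]

Clipped polygon: [(8,7) (16,7) (16,73/5) (260/17,17) (8,17)]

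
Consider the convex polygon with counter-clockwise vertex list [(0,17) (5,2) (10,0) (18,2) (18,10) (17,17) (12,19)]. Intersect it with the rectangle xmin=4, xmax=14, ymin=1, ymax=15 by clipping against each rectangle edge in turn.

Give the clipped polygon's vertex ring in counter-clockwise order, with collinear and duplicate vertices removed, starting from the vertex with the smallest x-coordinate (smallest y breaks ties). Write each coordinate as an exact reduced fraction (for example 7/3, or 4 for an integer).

Clipped polygon: [(4,5) (5,2) (15/2,1) (14,1) (14,15) (4,15)]

1. After x ≥ 4: [(4,53/3) (4,5) (5,2) (10,0) (18,2) (18,10) (17,17) (12,19)]
2. After x ≤ 14: [(4,53/3) (4,5) (5,2) (10,0) (14,1) (14,91/5) (12,19)]
3. After y ≥ 1: [(4,53/3) (4,5) (5,2) (15/2,1) (14,1) (14,1) (14,91/5) (12,19)]
4. After y ≤ 15: [(4,15) (4,5) (5,2) (15/2,1) (14,1) (14,1) (14,15)]
5. Canonical ring: [(4,5) (5,2) (15/2,1) (14,1) (14,15) (4,15)]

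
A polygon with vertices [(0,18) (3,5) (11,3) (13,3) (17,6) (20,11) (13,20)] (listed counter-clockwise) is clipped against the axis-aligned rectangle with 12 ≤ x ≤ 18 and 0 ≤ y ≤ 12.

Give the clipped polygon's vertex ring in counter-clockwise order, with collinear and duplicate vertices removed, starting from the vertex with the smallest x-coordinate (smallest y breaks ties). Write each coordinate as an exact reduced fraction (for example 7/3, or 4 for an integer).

Clipped polygon: [(12,3) (13,3) (17,6) (18,23/3) (18,12) (12,12)]

1. After x ≥ 12: [(12,258/13) (12,3) (13,3) (17,6) (20,11) (13,20)]
2. After x ≤ 18: [(12,258/13) (12,3) (13,3) (17,6) (18,23/3) (18,95/7) (13,20)]
3. After y ≥ 0: [(12,258/13) (12,3) (13,3) (17,6) (18,23/3) (18,95/7) (13,20)]
4. After y ≤ 12: [(12,12) (12,3) (13,3) (17,6) (18,23/3) (18,12)]
5. Canonical ring: [(12,3) (13,3) (17,6) (18,23/3) (18,12) (12,12)]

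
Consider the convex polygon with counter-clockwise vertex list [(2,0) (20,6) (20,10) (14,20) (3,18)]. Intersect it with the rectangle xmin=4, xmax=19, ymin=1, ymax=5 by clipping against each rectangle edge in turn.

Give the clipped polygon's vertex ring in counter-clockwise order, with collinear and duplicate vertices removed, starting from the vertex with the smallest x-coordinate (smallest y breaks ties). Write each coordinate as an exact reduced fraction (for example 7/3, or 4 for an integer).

Clipped polygon: [(4,1) (5,1) (17,5) (4,5)]

1. After x ≥ 4: [(4,2/3) (20,6) (20,10) (14,20) (4,200/11)]
2. After x ≤ 19: [(4,2/3) (19,17/3) (19,35/3) (14,20) (4,200/11)]
3. After y ≥ 1: [(4,1) (5,1) (19,17/3) (19,35/3) (14,20) (4,200/11)]
4. After y ≤ 5: [(4,5) (4,1) (5,1) (17,5)]
5. Canonical ring: [(4,1) (5,1) (17,5) (4,5)]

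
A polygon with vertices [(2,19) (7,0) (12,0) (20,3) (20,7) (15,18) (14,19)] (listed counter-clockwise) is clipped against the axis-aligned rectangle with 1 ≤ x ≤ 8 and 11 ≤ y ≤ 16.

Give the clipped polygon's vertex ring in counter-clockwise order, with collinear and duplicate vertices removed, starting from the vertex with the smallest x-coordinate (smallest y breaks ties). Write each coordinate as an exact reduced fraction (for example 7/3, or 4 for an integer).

Clipped polygon: [(53/19,16) (78/19,11) (8,11) (8,16)]

1. After x ≥ 1: [(2,19) (7,0) (12,0) (20,3) (20,7) (15,18) (14,19)]
2. After x ≤ 8: [(8,19) (2,19) (7,0) (8,0)]
3. After y ≥ 11: [(8,11) (8,19) (2,19) (78/19,11)]
4. After y ≤ 16: [(8,11) (8,16) (53/19,16) (78/19,11)]
5. Canonical ring: [(53/19,16) (78/19,11) (8,11) (8,16)]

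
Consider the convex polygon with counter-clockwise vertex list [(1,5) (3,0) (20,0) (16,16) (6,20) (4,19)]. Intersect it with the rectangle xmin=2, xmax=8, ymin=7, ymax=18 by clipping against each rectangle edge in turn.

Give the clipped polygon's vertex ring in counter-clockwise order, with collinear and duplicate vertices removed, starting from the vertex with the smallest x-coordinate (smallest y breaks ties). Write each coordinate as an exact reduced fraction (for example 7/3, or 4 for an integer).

Clipped polygon: [(2,7) (8,7) (8,18) (53/14,18) (2,29/3)]

1. After x ≥ 2: [(2,29/3) (2,5/2) (3,0) (20,0) (16,16) (6,20) (4,19)]
2. After x ≤ 8: [(2,29/3) (2,5/2) (3,0) (8,0) (8,96/5) (6,20) (4,19)]
3. After y ≥ 7: [(2,29/3) (2,7) (8,7) (8,96/5) (6,20) (4,19)]
4. After y ≤ 18: [(53/14,18) (2,29/3) (2,7) (8,7) (8,18)]
5. Canonical ring: [(2,7) (8,7) (8,18) (53/14,18) (2,29/3)]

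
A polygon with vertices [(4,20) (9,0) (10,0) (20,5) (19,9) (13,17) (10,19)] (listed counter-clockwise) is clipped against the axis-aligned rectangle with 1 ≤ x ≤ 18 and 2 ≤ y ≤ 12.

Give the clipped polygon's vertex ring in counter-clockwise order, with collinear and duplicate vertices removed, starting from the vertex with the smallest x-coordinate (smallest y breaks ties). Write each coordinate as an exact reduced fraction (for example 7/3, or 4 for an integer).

Clipped polygon: [(6,12) (17/2,2) (14,2) (18,4) (18,31/3) (67/4,12)]

1. After x ≥ 1: [(4,20) (9,0) (10,0) (20,5) (19,9) (13,17) (10,19)]
2. After x ≤ 18: [(4,20) (9,0) (10,0) (18,4) (18,31/3) (13,17) (10,19)]
3. After y ≥ 2: [(4,20) (17/2,2) (14,2) (18,4) (18,31/3) (13,17) (10,19)]
4. After y ≤ 12: [(6,12) (17/2,2) (14,2) (18,4) (18,31/3) (67/4,12)]
5. Canonical ring: [(6,12) (17/2,2) (14,2) (18,4) (18,31/3) (67/4,12)]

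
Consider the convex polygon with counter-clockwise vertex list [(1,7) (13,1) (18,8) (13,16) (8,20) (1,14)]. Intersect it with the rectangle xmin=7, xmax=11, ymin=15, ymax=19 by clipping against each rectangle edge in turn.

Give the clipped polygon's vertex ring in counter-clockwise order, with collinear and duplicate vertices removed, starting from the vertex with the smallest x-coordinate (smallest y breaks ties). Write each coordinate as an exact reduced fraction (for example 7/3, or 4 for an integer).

1. After x ≥ 7: [(7,4) (13,1) (18,8) (13,16) (8,20) (7,134/7)]
2. After x ≤ 11: [(7,4) (11,2) (11,88/5) (8,20) (7,134/7)]
3. After y ≥ 15: [(7,15) (11,15) (11,88/5) (8,20) (7,134/7)]
4. After y ≤ 19: [(7,19) (7,15) (11,15) (11,88/5) (37/4,19)]
5. Canonical ring: [(7,15) (11,15) (11,88/5) (37/4,19) (7,19)]

Clipped polygon: [(7,15) (11,15) (11,88/5) (37/4,19) (7,19)]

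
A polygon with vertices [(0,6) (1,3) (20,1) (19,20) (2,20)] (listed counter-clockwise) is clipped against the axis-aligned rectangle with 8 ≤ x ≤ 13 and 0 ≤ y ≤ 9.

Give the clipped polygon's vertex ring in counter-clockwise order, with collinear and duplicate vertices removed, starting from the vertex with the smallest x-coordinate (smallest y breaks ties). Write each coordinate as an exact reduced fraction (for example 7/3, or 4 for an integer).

1. After x ≥ 8: [(8,43/19) (20,1) (19,20) (8,20)]
2. After x ≤ 13: [(8,43/19) (13,33/19) (13,20) (8,20)]
3. After y ≥ 0: [(8,43/19) (13,33/19) (13,20) (8,20)]
4. After y ≤ 9: [(8,9) (8,43/19) (13,33/19) (13,9)]
5. Canonical ring: [(8,43/19) (13,33/19) (13,9) (8,9)]

Clipped polygon: [(8,43/19) (13,33/19) (13,9) (8,9)]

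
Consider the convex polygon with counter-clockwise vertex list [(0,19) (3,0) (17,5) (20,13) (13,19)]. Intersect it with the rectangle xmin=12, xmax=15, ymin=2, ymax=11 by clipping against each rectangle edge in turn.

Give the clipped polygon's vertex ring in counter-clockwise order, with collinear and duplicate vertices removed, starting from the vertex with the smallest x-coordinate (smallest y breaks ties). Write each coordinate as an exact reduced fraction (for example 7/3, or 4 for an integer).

1. After x ≥ 12: [(12,19) (12,45/14) (17,5) (20,13) (13,19)]
2. After x ≤ 15: [(12,19) (12,45/14) (15,30/7) (15,121/7) (13,19)]
3. After y ≥ 2: [(12,19) (12,45/14) (15,30/7) (15,121/7) (13,19)]
4. After y ≤ 11: [(12,11) (12,45/14) (15,30/7) (15,11)]
5. Canonical ring: [(12,45/14) (15,30/7) (15,11) (12,11)]

Clipped polygon: [(12,45/14) (15,30/7) (15,11) (12,11)]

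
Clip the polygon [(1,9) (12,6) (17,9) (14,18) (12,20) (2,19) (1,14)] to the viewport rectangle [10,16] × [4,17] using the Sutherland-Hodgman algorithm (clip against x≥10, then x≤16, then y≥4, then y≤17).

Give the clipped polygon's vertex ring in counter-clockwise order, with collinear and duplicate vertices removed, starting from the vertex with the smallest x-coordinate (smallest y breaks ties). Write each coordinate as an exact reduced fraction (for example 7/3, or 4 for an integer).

1. After x ≥ 10: [(10,72/11) (12,6) (17,9) (14,18) (12,20) (10,99/5)]
2. After x ≤ 16: [(10,72/11) (12,6) (16,42/5) (16,12) (14,18) (12,20) (10,99/5)]
3. After y ≥ 4: [(10,72/11) (12,6) (16,42/5) (16,12) (14,18) (12,20) (10,99/5)]
4. After y ≤ 17: [(10,17) (10,72/11) (12,6) (16,42/5) (16,12) (43/3,17)]
5. Canonical ring: [(10,72/11) (12,6) (16,42/5) (16,12) (43/3,17) (10,17)]

Clipped polygon: [(10,72/11) (12,6) (16,42/5) (16,12) (43/3,17) (10,17)]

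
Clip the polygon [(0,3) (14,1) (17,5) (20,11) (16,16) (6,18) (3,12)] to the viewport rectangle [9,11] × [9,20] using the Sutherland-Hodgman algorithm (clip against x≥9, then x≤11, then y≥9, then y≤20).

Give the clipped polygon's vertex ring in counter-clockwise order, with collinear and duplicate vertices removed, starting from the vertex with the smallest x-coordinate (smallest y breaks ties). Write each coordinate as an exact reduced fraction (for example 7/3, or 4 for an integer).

Clipped polygon: [(9,9) (11,9) (11,17) (9,87/5)]

1. After x ≥ 9: [(9,12/7) (14,1) (17,5) (20,11) (16,16) (9,87/5)]
2. After x ≤ 11: [(9,12/7) (11,10/7) (11,17) (9,87/5)]
3. After y ≥ 9: [(9,9) (11,9) (11,17) (9,87/5)]
4. After y ≤ 20: [(9,9) (11,9) (11,17) (9,87/5)]
5. Canonical ring: [(9,9) (11,9) (11,17) (9,87/5)]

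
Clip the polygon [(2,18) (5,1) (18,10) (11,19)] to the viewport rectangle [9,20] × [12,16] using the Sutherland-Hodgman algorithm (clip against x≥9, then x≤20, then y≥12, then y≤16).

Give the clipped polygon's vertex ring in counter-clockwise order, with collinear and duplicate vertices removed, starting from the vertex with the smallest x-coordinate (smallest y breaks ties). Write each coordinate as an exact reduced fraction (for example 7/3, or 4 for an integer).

Clipped polygon: [(9,12) (148/9,12) (40/3,16) (9,16)]

1. After x ≥ 9: [(9,169/9) (9,49/13) (18,10) (11,19)]
2. After x ≤ 20: [(9,169/9) (9,49/13) (18,10) (11,19)]
3. After y ≥ 12: [(9,169/9) (9,12) (148/9,12) (11,19)]
4. After y ≤ 16: [(9,16) (9,12) (148/9,12) (40/3,16)]
5. Canonical ring: [(9,12) (148/9,12) (40/3,16) (9,16)]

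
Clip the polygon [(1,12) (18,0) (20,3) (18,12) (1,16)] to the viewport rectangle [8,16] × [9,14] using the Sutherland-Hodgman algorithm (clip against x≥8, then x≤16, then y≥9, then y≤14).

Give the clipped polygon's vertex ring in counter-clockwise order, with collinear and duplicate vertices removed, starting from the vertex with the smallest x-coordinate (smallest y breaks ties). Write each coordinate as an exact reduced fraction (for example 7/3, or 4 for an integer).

Clipped polygon: [(8,9) (16,9) (16,212/17) (19/2,14) (8,14)]

1. After x ≥ 8: [(8,120/17) (18,0) (20,3) (18,12) (8,244/17)]
2. After x ≤ 16: [(8,120/17) (16,24/17) (16,212/17) (8,244/17)]
3. After y ≥ 9: [(8,9) (16,9) (16,212/17) (8,244/17)]
4. After y ≤ 14: [(8,14) (8,9) (16,9) (16,212/17) (19/2,14)]
5. Canonical ring: [(8,9) (16,9) (16,212/17) (19/2,14) (8,14)]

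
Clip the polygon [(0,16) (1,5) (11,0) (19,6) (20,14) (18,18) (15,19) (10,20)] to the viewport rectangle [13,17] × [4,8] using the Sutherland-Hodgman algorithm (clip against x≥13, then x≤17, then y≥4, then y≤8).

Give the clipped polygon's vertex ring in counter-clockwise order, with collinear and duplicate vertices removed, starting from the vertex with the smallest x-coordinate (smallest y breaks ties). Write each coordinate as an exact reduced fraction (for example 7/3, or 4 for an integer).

1. After x ≥ 13: [(13,3/2) (19,6) (20,14) (18,18) (15,19) (13,97/5)]
2. After x ≤ 17: [(13,3/2) (17,9/2) (17,55/3) (15,19) (13,97/5)]
3. After y ≥ 4: [(13,4) (49/3,4) (17,9/2) (17,55/3) (15,19) (13,97/5)]
4. After y ≤ 8: [(13,8) (13,4) (49/3,4) (17,9/2) (17,8)]
5. Canonical ring: [(13,4) (49/3,4) (17,9/2) (17,8) (13,8)]

Clipped polygon: [(13,4) (49/3,4) (17,9/2) (17,8) (13,8)]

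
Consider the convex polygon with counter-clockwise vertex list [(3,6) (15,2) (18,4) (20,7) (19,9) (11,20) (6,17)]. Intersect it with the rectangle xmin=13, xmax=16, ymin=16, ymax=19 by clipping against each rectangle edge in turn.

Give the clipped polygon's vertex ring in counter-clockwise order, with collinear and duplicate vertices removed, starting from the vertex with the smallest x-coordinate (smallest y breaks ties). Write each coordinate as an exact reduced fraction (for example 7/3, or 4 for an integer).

1. After x ≥ 13: [(13,8/3) (15,2) (18,4) (20,7) (19,9) (13,69/4)]
2. After x ≤ 16: [(13,8/3) (15,2) (16,8/3) (16,105/8) (13,69/4)]
3. After y ≥ 16: [(13,16) (153/11,16) (13,69/4)]
4. After y ≤ 19: [(13,16) (153/11,16) (13,69/4)]
5. Canonical ring: [(13,16) (153/11,16) (13,69/4)]

Clipped polygon: [(13,16) (153/11,16) (13,69/4)]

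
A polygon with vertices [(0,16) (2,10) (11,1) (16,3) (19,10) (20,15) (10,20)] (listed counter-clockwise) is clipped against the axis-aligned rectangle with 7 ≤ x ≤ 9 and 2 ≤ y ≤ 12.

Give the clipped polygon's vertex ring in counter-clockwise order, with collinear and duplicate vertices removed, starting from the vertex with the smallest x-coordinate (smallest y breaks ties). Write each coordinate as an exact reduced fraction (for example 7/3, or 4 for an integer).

1. After x ≥ 7: [(7,94/5) (7,5) (11,1) (16,3) (19,10) (20,15) (10,20)]
2. After x ≤ 9: [(9,98/5) (7,94/5) (7,5) (9,3)]
3. After y ≥ 2: [(9,98/5) (7,94/5) (7,5) (9,3)]
4. After y ≤ 12: [(9,12) (7,12) (7,5) (9,3)]
5. Canonical ring: [(7,5) (9,3) (9,12) (7,12)]

Clipped polygon: [(7,5) (9,3) (9,12) (7,12)]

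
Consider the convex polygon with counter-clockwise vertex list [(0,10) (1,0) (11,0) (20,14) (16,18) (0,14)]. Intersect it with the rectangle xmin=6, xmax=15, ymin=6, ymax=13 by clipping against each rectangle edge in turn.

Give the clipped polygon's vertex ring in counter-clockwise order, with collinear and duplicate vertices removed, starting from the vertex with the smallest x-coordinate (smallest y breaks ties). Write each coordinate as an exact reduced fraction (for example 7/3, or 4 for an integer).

1. After x ≥ 6: [(6,0) (11,0) (20,14) (16,18) (6,31/2)]
2. After x ≤ 15: [(6,0) (11,0) (15,56/9) (15,71/4) (6,31/2)]
3. After y ≥ 6: [(6,6) (104/7,6) (15,56/9) (15,71/4) (6,31/2)]
4. After y ≤ 13: [(6,13) (6,6) (104/7,6) (15,56/9) (15,13)]
5. Canonical ring: [(6,6) (104/7,6) (15,56/9) (15,13) (6,13)]

Clipped polygon: [(6,6) (104/7,6) (15,56/9) (15,13) (6,13)]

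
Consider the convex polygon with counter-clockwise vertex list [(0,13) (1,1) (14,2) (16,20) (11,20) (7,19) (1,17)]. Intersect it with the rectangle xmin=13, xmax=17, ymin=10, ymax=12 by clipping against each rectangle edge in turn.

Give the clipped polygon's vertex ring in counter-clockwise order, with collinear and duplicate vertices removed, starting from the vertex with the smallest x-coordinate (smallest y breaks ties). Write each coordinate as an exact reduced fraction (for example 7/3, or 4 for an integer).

Clipped polygon: [(13,10) (134/9,10) (136/9,12) (13,12)]

1. After x ≥ 13: [(13,25/13) (14,2) (16,20) (13,20)]
2. After x ≤ 17: [(13,25/13) (14,2) (16,20) (13,20)]
3. After y ≥ 10: [(13,10) (134/9,10) (16,20) (13,20)]
4. After y ≤ 12: [(13,12) (13,10) (134/9,10) (136/9,12)]
5. Canonical ring: [(13,10) (134/9,10) (136/9,12) (13,12)]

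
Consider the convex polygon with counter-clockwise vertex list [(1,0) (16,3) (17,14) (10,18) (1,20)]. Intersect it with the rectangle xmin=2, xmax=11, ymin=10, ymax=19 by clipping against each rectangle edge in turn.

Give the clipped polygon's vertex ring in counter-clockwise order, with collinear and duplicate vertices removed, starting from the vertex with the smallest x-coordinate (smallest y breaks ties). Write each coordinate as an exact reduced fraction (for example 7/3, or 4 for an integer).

Clipped polygon: [(2,10) (11,10) (11,122/7) (10,18) (11/2,19) (2,19)]

1. After x ≥ 2: [(2,1/5) (16,3) (17,14) (10,18) (2,178/9)]
2. After x ≤ 11: [(2,1/5) (11,2) (11,122/7) (10,18) (2,178/9)]
3. After y ≥ 10: [(2,10) (11,10) (11,122/7) (10,18) (2,178/9)]
4. After y ≤ 19: [(2,19) (2,10) (11,10) (11,122/7) (10,18) (11/2,19)]
5. Canonical ring: [(2,10) (11,10) (11,122/7) (10,18) (11/2,19) (2,19)]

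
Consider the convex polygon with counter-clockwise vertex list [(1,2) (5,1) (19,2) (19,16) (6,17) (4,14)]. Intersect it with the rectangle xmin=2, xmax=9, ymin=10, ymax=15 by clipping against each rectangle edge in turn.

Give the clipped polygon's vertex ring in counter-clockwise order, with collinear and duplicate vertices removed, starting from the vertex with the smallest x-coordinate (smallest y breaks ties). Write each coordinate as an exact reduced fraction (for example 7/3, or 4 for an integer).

1. After x ≥ 2: [(2,6) (2,7/4) (5,1) (19,2) (19,16) (6,17) (4,14)]
2. After x ≤ 9: [(2,6) (2,7/4) (5,1) (9,9/7) (9,218/13) (6,17) (4,14)]
3. After y ≥ 10: [(3,10) (9,10) (9,218/13) (6,17) (4,14)]
4. After y ≤ 15: [(3,10) (9,10) (9,15) (14/3,15) (4,14)]
5. Canonical ring: [(3,10) (9,10) (9,15) (14/3,15) (4,14)]

Clipped polygon: [(3,10) (9,10) (9,15) (14/3,15) (4,14)]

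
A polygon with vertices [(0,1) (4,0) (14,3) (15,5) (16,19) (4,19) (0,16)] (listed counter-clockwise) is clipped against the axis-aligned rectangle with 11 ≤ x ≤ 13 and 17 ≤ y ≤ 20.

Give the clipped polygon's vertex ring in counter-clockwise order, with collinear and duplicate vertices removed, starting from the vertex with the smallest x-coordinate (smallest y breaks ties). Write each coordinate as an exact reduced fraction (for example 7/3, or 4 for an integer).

Clipped polygon: [(11,17) (13,17) (13,19) (11,19)]

1. After x ≥ 11: [(11,21/10) (14,3) (15,5) (16,19) (11,19)]
2. After x ≤ 13: [(11,21/10) (13,27/10) (13,19) (11,19)]
3. After y ≥ 17: [(11,17) (13,17) (13,19) (11,19)]
4. After y ≤ 20: [(11,17) (13,17) (13,19) (11,19)]
5. Canonical ring: [(11,17) (13,17) (13,19) (11,19)]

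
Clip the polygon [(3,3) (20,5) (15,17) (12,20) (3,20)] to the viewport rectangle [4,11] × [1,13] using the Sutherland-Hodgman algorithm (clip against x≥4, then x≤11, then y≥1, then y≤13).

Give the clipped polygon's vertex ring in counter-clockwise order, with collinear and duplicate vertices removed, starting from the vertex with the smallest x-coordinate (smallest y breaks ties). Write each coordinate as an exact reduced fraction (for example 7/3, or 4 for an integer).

Clipped polygon: [(4,53/17) (11,67/17) (11,13) (4,13)]

1. After x ≥ 4: [(4,53/17) (20,5) (15,17) (12,20) (4,20)]
2. After x ≤ 11: [(4,53/17) (11,67/17) (11,20) (4,20)]
3. After y ≥ 1: [(4,53/17) (11,67/17) (11,20) (4,20)]
4. After y ≤ 13: [(4,13) (4,53/17) (11,67/17) (11,13)]
5. Canonical ring: [(4,53/17) (11,67/17) (11,13) (4,13)]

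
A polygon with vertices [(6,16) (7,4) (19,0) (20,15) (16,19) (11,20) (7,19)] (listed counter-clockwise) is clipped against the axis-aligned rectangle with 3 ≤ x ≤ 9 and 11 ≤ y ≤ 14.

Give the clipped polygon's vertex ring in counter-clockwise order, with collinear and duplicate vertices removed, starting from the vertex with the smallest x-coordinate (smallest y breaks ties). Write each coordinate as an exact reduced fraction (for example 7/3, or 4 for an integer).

Clipped polygon: [(37/6,14) (77/12,11) (9,11) (9,14)]

1. After x ≥ 3: [(6,16) (7,4) (19,0) (20,15) (16,19) (11,20) (7,19)]
2. After x ≤ 9: [(6,16) (7,4) (9,10/3) (9,39/2) (7,19)]
3. After y ≥ 11: [(6,16) (77/12,11) (9,11) (9,39/2) (7,19)]
4. After y ≤ 14: [(37/6,14) (77/12,11) (9,11) (9,14)]
5. Canonical ring: [(37/6,14) (77/12,11) (9,11) (9,14)]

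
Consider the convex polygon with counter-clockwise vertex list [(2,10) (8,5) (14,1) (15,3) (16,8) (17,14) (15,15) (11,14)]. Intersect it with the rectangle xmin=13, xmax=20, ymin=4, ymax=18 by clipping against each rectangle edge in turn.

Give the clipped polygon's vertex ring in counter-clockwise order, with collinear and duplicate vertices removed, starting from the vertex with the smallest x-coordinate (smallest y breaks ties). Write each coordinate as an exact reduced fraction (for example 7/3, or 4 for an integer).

Clipped polygon: [(13,4) (76/5,4) (16,8) (17,14) (15,15) (13,29/2)]

1. After x ≥ 13: [(13,5/3) (14,1) (15,3) (16,8) (17,14) (15,15) (13,29/2)]
2. After x ≤ 20: [(13,5/3) (14,1) (15,3) (16,8) (17,14) (15,15) (13,29/2)]
3. After y ≥ 4: [(13,4) (76/5,4) (16,8) (17,14) (15,15) (13,29/2)]
4. After y ≤ 18: [(13,4) (76/5,4) (16,8) (17,14) (15,15) (13,29/2)]
5. Canonical ring: [(13,4) (76/5,4) (16,8) (17,14) (15,15) (13,29/2)]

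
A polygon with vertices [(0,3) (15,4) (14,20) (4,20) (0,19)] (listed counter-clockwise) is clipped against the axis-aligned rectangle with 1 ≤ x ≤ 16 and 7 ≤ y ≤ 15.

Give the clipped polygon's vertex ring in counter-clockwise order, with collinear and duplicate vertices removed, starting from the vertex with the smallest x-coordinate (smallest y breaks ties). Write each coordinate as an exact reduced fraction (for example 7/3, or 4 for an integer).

1. After x ≥ 1: [(1,46/15) (15,4) (14,20) (4,20) (1,77/4)]
2. After x ≤ 16: [(1,46/15) (15,4) (14,20) (4,20) (1,77/4)]
3. After y ≥ 7: [(1,7) (237/16,7) (14,20) (4,20) (1,77/4)]
4. After y ≤ 15: [(1,15) (1,7) (237/16,7) (229/16,15)]
5. Canonical ring: [(1,7) (237/16,7) (229/16,15) (1,15)]

Clipped polygon: [(1,7) (237/16,7) (229/16,15) (1,15)]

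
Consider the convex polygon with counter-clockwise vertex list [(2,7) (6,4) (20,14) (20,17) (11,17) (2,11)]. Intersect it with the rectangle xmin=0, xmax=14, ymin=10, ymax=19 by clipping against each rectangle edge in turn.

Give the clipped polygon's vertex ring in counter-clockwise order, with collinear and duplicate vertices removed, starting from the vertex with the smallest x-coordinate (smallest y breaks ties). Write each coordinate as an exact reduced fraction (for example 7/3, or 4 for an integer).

Clipped polygon: [(2,10) (14,10) (14,17) (11,17) (2,11)]

1. After x ≥ 0: [(2,7) (6,4) (20,14) (20,17) (11,17) (2,11)]
2. After x ≤ 14: [(2,7) (6,4) (14,68/7) (14,17) (11,17) (2,11)]
3. After y ≥ 10: [(2,10) (14,10) (14,17) (11,17) (2,11)]
4. After y ≤ 19: [(2,10) (14,10) (14,17) (11,17) (2,11)]
5. Canonical ring: [(2,10) (14,10) (14,17) (11,17) (2,11)]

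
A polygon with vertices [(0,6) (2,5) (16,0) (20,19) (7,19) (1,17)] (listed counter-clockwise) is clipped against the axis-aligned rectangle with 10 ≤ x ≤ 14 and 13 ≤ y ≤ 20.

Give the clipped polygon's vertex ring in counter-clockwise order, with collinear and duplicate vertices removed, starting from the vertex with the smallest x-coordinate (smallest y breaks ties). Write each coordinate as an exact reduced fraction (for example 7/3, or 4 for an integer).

Clipped polygon: [(10,13) (14,13) (14,19) (10,19)]

1. After x ≥ 10: [(10,15/7) (16,0) (20,19) (10,19)]
2. After x ≤ 14: [(10,15/7) (14,5/7) (14,19) (10,19)]
3. After y ≥ 13: [(10,13) (14,13) (14,19) (10,19)]
4. After y ≤ 20: [(10,13) (14,13) (14,19) (10,19)]
5. Canonical ring: [(10,13) (14,13) (14,19) (10,19)]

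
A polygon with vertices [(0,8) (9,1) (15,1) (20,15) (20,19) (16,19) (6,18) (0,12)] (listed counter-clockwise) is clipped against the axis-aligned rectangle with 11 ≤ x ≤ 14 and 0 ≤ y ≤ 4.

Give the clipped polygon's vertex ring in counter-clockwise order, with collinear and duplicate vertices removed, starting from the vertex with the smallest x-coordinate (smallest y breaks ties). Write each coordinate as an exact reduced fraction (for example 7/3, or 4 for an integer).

1. After x ≥ 11: [(11,1) (15,1) (20,15) (20,19) (16,19) (11,37/2)]
2. After x ≤ 14: [(11,1) (14,1) (14,94/5) (11,37/2)]
3. After y ≥ 0: [(11,1) (14,1) (14,94/5) (11,37/2)]
4. After y ≤ 4: [(11,4) (11,1) (14,1) (14,4)]
5. Canonical ring: [(11,1) (14,1) (14,4) (11,4)]

Clipped polygon: [(11,1) (14,1) (14,4) (11,4)]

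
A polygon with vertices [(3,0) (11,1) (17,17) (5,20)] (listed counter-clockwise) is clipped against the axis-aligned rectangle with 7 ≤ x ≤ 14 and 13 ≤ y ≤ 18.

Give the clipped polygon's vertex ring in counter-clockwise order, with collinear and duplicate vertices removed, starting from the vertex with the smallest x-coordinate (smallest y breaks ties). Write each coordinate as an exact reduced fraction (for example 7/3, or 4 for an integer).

Clipped polygon: [(7,13) (14,13) (14,71/4) (13,18) (7,18)]

1. After x ≥ 7: [(7,1/2) (11,1) (17,17) (7,39/2)]
2. After x ≤ 14: [(7,1/2) (11,1) (14,9) (14,71/4) (7,39/2)]
3. After y ≥ 13: [(7,13) (14,13) (14,71/4) (7,39/2)]
4. After y ≤ 18: [(7,18) (7,13) (14,13) (14,71/4) (13,18)]
5. Canonical ring: [(7,13) (14,13) (14,71/4) (13,18) (7,18)]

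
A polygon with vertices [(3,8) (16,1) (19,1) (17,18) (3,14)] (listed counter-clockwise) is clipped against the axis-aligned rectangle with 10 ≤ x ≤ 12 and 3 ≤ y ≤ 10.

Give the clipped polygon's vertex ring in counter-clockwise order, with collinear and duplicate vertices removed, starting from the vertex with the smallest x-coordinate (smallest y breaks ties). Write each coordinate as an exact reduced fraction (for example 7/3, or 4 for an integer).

1. After x ≥ 10: [(10,55/13) (16,1) (19,1) (17,18) (10,16)]
2. After x ≤ 12: [(10,55/13) (12,41/13) (12,116/7) (10,16)]
3. After y ≥ 3: [(10,55/13) (12,41/13) (12,116/7) (10,16)]
4. After y ≤ 10: [(10,10) (10,55/13) (12,41/13) (12,10)]
5. Canonical ring: [(10,55/13) (12,41/13) (12,10) (10,10)]

Clipped polygon: [(10,55/13) (12,41/13) (12,10) (10,10)]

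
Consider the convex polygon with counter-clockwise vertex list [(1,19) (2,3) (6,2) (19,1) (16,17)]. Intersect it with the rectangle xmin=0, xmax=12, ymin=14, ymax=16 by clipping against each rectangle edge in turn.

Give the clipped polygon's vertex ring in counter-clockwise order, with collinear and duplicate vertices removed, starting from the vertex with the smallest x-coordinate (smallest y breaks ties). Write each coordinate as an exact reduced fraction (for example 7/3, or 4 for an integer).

Clipped polygon: [(19/16,16) (21/16,14) (12,14) (12,16)]

1. After x ≥ 0: [(1,19) (2,3) (6,2) (19,1) (16,17)]
2. After x ≤ 12: [(12,263/15) (1,19) (2,3) (6,2) (12,20/13)]
3. After y ≥ 14: [(12,14) (12,263/15) (1,19) (21/16,14)]
4. After y ≤ 16: [(12,14) (12,16) (19/16,16) (21/16,14)]
5. Canonical ring: [(19/16,16) (21/16,14) (12,14) (12,16)]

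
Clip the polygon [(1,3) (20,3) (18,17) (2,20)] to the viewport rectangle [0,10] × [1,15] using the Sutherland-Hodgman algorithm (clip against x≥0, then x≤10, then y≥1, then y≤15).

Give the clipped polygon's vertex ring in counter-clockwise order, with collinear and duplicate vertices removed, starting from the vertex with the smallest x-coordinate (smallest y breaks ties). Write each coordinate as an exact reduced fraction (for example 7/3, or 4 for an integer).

Clipped polygon: [(1,3) (10,3) (10,15) (29/17,15)]

1. After x ≥ 0: [(1,3) (20,3) (18,17) (2,20)]
2. After x ≤ 10: [(1,3) (10,3) (10,37/2) (2,20)]
3. After y ≥ 1: [(1,3) (10,3) (10,37/2) (2,20)]
4. After y ≤ 15: [(29/17,15) (1,3) (10,3) (10,15)]
5. Canonical ring: [(1,3) (10,3) (10,15) (29/17,15)]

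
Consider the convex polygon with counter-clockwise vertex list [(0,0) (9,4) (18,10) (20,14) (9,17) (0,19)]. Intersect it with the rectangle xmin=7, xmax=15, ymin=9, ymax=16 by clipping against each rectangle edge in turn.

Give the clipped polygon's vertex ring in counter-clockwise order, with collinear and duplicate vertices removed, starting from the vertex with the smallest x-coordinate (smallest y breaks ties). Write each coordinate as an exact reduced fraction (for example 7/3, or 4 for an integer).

1. After x ≥ 7: [(7,28/9) (9,4) (18,10) (20,14) (9,17) (7,157/9)]
2. After x ≤ 15: [(7,28/9) (9,4) (15,8) (15,169/11) (9,17) (7,157/9)]
3. After y ≥ 9: [(7,9) (15,9) (15,169/11) (9,17) (7,157/9)]
4. After y ≤ 16: [(7,16) (7,9) (15,9) (15,169/11) (38/3,16)]
5. Canonical ring: [(7,9) (15,9) (15,169/11) (38/3,16) (7,16)]

Clipped polygon: [(7,9) (15,9) (15,169/11) (38/3,16) (7,16)]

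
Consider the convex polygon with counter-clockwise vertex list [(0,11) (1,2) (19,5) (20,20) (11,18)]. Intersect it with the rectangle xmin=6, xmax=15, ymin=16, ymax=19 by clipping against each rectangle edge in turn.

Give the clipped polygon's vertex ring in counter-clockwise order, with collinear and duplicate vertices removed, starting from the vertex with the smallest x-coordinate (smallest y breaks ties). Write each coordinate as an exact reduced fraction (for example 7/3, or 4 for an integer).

Clipped polygon: [(55/7,16) (15,16) (15,170/9) (11,18)]

1. After x ≥ 6: [(6,163/11) (6,17/6) (19,5) (20,20) (11,18)]
2. After x ≤ 15: [(6,163/11) (6,17/6) (15,13/3) (15,170/9) (11,18)]
3. After y ≥ 16: [(55/7,16) (15,16) (15,170/9) (11,18)]
4. After y ≤ 19: [(55/7,16) (15,16) (15,170/9) (11,18)]
5. Canonical ring: [(55/7,16) (15,16) (15,170/9) (11,18)]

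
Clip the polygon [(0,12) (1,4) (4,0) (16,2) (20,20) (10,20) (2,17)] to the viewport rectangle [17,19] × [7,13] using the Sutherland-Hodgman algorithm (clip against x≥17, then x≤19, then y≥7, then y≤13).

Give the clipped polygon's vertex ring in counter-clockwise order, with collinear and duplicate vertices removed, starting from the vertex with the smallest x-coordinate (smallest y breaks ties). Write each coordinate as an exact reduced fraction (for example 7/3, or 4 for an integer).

Clipped polygon: [(17,7) (154/9,7) (166/9,13) (17,13)]

1. After x ≥ 17: [(17,13/2) (20,20) (17,20)]
2. After x ≤ 19: [(17,13/2) (19,31/2) (19,20) (17,20)]
3. After y ≥ 7: [(17,7) (154/9,7) (19,31/2) (19,20) (17,20)]
4. After y ≤ 13: [(17,13) (17,7) (154/9,7) (166/9,13)]
5. Canonical ring: [(17,7) (154/9,7) (166/9,13) (17,13)]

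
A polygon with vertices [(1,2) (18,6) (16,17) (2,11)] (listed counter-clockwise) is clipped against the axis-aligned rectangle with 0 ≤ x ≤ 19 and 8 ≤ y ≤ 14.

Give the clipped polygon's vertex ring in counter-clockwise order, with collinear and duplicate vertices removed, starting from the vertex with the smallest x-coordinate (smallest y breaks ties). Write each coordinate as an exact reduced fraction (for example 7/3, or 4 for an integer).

1. After x ≥ 0: [(1,2) (18,6) (16,17) (2,11)]
2. After x ≤ 19: [(1,2) (18,6) (16,17) (2,11)]
3. After y ≥ 8: [(5/3,8) (194/11,8) (16,17) (2,11)]
4. After y ≤ 14: [(5/3,8) (194/11,8) (182/11,14) (9,14) (2,11)]
5. Canonical ring: [(5/3,8) (194/11,8) (182/11,14) (9,14) (2,11)]

Clipped polygon: [(5/3,8) (194/11,8) (182/11,14) (9,14) (2,11)]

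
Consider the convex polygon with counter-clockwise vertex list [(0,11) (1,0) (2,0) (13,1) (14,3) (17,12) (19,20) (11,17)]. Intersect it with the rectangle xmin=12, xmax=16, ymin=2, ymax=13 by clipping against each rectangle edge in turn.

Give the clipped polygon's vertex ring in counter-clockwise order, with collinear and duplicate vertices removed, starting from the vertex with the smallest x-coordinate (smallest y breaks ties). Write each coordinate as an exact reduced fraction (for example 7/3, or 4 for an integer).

Clipped polygon: [(12,2) (27/2,2) (14,3) (16,9) (16,13) (12,13)]

1. After x ≥ 12: [(12,10/11) (13,1) (14,3) (17,12) (19,20) (12,139/8)]
2. After x ≤ 16: [(12,10/11) (13,1) (14,3) (16,9) (16,151/8) (12,139/8)]
3. After y ≥ 2: [(12,2) (27/2,2) (14,3) (16,9) (16,151/8) (12,139/8)]
4. After y ≤ 13: [(12,13) (12,2) (27/2,2) (14,3) (16,9) (16,13)]
5. Canonical ring: [(12,2) (27/2,2) (14,3) (16,9) (16,13) (12,13)]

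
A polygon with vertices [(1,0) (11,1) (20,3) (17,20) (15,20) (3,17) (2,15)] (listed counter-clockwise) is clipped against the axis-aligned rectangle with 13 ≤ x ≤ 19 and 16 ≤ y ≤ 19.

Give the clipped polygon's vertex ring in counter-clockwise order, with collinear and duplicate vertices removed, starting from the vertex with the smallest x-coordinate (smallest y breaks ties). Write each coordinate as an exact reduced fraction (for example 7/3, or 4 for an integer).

1. After x ≥ 13: [(13,13/9) (20,3) (17,20) (15,20) (13,39/2)]
2. After x ≤ 19: [(13,13/9) (19,25/9) (19,26/3) (17,20) (15,20) (13,39/2)]
3. After y ≥ 16: [(13,16) (301/17,16) (17,20) (15,20) (13,39/2)]
4. After y ≤ 19: [(13,19) (13,16) (301/17,16) (292/17,19)]
5. Canonical ring: [(13,16) (301/17,16) (292/17,19) (13,19)]

Clipped polygon: [(13,16) (301/17,16) (292/17,19) (13,19)]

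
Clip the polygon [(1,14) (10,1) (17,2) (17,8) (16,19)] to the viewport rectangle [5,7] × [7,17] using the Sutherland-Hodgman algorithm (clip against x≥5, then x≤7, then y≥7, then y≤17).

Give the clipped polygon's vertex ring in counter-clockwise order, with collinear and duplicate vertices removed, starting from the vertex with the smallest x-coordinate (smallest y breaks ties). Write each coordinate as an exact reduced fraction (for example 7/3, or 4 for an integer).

Clipped polygon: [(5,74/9) (76/13,7) (7,7) (7,16) (5,46/3)]

1. After x ≥ 5: [(5,46/3) (5,74/9) (10,1) (17,2) (17,8) (16,19)]
2. After x ≤ 7: [(7,16) (5,46/3) (5,74/9) (7,16/3)]
3. After y ≥ 7: [(7,7) (7,16) (5,46/3) (5,74/9) (76/13,7)]
4. After y ≤ 17: [(7,7) (7,16) (5,46/3) (5,74/9) (76/13,7)]
5. Canonical ring: [(5,74/9) (76/13,7) (7,7) (7,16) (5,46/3)]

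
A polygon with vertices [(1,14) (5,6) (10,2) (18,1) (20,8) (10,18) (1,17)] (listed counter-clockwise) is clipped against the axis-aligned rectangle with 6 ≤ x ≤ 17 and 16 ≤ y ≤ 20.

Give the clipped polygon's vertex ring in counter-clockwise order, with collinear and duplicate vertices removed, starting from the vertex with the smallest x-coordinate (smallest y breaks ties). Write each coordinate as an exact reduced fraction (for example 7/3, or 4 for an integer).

1. After x ≥ 6: [(6,26/5) (10,2) (18,1) (20,8) (10,18) (6,158/9)]
2. After x ≤ 17: [(6,26/5) (10,2) (17,9/8) (17,11) (10,18) (6,158/9)]
3. After y ≥ 16: [(6,16) (12,16) (10,18) (6,158/9)]
4. After y ≤ 20: [(6,16) (12,16) (10,18) (6,158/9)]
5. Canonical ring: [(6,16) (12,16) (10,18) (6,158/9)]

Clipped polygon: [(6,16) (12,16) (10,18) (6,158/9)]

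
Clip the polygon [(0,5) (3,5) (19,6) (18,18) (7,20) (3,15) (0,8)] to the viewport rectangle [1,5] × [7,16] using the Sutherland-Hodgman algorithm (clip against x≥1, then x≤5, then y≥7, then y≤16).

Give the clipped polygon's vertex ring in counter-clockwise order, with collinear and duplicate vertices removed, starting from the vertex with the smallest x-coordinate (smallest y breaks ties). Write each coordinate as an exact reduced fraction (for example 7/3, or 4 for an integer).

Clipped polygon: [(1,7) (5,7) (5,16) (19/5,16) (3,15) (1,31/3)]

1. After x ≥ 1: [(1,5) (3,5) (19,6) (18,18) (7,20) (3,15) (1,31/3)]
2. After x ≤ 5: [(1,5) (3,5) (5,41/8) (5,35/2) (3,15) (1,31/3)]
3. After y ≥ 7: [(1,7) (5,7) (5,35/2) (3,15) (1,31/3)]
4. After y ≤ 16: [(1,7) (5,7) (5,16) (19/5,16) (3,15) (1,31/3)]
5. Canonical ring: [(1,7) (5,7) (5,16) (19/5,16) (3,15) (1,31/3)]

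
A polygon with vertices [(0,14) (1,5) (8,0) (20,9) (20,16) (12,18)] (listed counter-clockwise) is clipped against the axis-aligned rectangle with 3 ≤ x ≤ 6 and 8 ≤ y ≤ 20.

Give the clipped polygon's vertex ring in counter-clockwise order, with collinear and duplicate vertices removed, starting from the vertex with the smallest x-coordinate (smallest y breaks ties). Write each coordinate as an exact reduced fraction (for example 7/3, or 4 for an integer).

Clipped polygon: [(3,8) (6,8) (6,16) (3,15)]

1. After x ≥ 3: [(3,15) (3,25/7) (8,0) (20,9) (20,16) (12,18)]
2. After x ≤ 6: [(6,16) (3,15) (3,25/7) (6,10/7)]
3. After y ≥ 8: [(6,8) (6,16) (3,15) (3,8)]
4. After y ≤ 20: [(6,8) (6,16) (3,15) (3,8)]
5. Canonical ring: [(3,8) (6,8) (6,16) (3,15)]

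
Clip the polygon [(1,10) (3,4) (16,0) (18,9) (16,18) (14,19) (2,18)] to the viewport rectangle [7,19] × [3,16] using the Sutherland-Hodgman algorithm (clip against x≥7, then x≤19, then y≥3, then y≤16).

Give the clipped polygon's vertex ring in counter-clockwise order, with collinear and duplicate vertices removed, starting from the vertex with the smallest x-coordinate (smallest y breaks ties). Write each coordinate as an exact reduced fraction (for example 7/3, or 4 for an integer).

Clipped polygon: [(7,3) (50/3,3) (18,9) (148/9,16) (7,16)]

1. After x ≥ 7: [(7,36/13) (16,0) (18,9) (16,18) (14,19) (7,221/12)]
2. After x ≤ 19: [(7,36/13) (16,0) (18,9) (16,18) (14,19) (7,221/12)]
3. After y ≥ 3: [(7,3) (50/3,3) (18,9) (16,18) (14,19) (7,221/12)]
4. After y ≤ 16: [(7,16) (7,3) (50/3,3) (18,9) (148/9,16)]
5. Canonical ring: [(7,3) (50/3,3) (18,9) (148/9,16) (7,16)]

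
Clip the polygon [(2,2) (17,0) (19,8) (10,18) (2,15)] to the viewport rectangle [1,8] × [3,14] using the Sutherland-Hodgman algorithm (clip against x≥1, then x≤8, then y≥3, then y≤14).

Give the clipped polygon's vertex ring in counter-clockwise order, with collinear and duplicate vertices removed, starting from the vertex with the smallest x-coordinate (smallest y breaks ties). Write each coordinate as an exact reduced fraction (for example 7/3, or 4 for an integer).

1. After x ≥ 1: [(2,2) (17,0) (19,8) (10,18) (2,15)]
2. After x ≤ 8: [(2,2) (8,6/5) (8,69/4) (2,15)]
3. After y ≥ 3: [(2,3) (8,3) (8,69/4) (2,15)]
4. After y ≤ 14: [(2,14) (2,3) (8,3) (8,14)]
5. Canonical ring: [(2,3) (8,3) (8,14) (2,14)]

Clipped polygon: [(2,3) (8,3) (8,14) (2,14)]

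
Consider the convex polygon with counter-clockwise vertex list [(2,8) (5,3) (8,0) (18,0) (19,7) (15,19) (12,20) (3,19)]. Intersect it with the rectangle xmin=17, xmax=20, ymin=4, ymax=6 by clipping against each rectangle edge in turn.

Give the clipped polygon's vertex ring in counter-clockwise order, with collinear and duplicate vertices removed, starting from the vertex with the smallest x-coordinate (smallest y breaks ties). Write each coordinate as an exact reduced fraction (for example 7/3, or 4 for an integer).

1. After x ≥ 17: [(17,0) (18,0) (19,7) (17,13)]
2. After x ≤ 20: [(17,0) (18,0) (19,7) (17,13)]
3. After y ≥ 4: [(17,4) (130/7,4) (19,7) (17,13)]
4. After y ≤ 6: [(17,6) (17,4) (130/7,4) (132/7,6)]
5. Canonical ring: [(17,4) (130/7,4) (132/7,6) (17,6)]

Clipped polygon: [(17,4) (130/7,4) (132/7,6) (17,6)]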